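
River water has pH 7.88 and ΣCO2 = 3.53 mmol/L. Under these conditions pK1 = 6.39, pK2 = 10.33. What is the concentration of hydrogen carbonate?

[HCO3⁻] = 3.41 mmol/L

α₁ = 1 / (1 + [H⁺]/K1 + K2/[H⁺]) = 1 / (1 + 10^-1.49 + 10^-2.45)
   = 1 / (1 + 0.032359 + 0.0035481) = 1/1.0359 = 0.9653
[HCO3⁻] = α₁ × DIC = 0.9653 × 3.53 = 3.41 mmol/L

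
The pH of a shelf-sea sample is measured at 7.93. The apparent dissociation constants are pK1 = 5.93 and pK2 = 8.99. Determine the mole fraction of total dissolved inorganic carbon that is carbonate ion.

α₂ = 0.0794

α₂ = 1 / (1 + [H⁺]/K2 + [H⁺]²/(K1K2)) = 1 / (1 + 10^+1.06 + 10^-0.94)
   = 1 / (1 + 11.482 + 0.11482) = 1/12.596 = 0.07939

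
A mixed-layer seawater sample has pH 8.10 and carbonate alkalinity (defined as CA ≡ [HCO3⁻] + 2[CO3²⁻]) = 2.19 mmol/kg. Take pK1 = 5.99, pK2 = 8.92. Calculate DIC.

DIC = 1.95 mmol/kg

CA = [HCO3⁻] + 2[CO3²⁻] = (α₁ + 2α₂)·DIC
At pH 8.10: [H⁺]/K1 = 10^-2.11 = 0.0077625, K2/[H⁺] = 10^-0.82 = 0.15136
α₁ = 1/(1 + 0.0077625 + 0.15136) = 1/1.1591 = 0.8627; α₂ = α₁·K2/[H⁺] = 0.1306
α₁ + 2α₂ = 1.1239
DIC = CA / (α₁ + 2α₂) = 2.19 / 1.1239 = 1.95 mmol/kg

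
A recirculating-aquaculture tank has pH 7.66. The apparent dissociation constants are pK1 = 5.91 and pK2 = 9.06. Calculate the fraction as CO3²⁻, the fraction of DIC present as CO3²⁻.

α₂ = 1 / (1 + [H⁺]/K2 + [H⁺]²/(K1K2)) = 1 / (1 + 10^+1.40 + 10^-0.35)
   = 1 / (1 + 25.119 + 0.44668) = 1/26.566 = 0.03764

α₂ = 0.0376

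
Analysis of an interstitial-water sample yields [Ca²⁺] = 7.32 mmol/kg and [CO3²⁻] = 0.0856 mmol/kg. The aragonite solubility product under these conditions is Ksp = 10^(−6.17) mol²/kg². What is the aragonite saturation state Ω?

Ksp = 10^(−6.17) = 6.761×10^-7
Ω = [Ca²⁺][CO3²⁻]/Ksp = (7.32×10^-3)(0.0856×10^-3) / 6.761×10^-7 = 0.927

Ω = 0.927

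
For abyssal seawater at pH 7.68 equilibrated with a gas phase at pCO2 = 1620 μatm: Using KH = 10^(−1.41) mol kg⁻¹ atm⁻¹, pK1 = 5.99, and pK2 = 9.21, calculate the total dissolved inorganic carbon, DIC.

DIC = 3.24 mmol/kg

[CO2*] = KH · pCO2 = 10^(−1.41) × 1620×10^-6 = 6.303×10^-5 mol/kg
α₀ = 1/(1 + K1/[H⁺] + K1K2/[H⁺]²) = 1/(1 + 10^+1.69 + 10^+0.16) = 0.01945
DIC = [CO2*]/α₀ = 6.303×10^-5 / 0.01945 = 3.24 mmol/kg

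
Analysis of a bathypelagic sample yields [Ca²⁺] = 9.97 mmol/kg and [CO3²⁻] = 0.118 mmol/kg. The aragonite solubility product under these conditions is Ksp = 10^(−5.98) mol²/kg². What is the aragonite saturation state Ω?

Ksp = 10^(−5.98) = 1.047×10^-6
Ω = [Ca²⁺][CO3²⁻]/Ksp = (9.97×10^-3)(0.118×10^-3) / 1.047×10^-6 = 1.12

Ω = 1.12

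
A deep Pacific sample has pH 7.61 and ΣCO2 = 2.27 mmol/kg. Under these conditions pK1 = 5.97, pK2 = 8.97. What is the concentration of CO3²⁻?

α₂ = 1 / (1 + [H⁺]/K2 + [H⁺]²/(K1K2)) = 1 / (1 + 10^+1.36 + 10^-0.28)
   = 1 / (1 + 22.909 + 0.52481) = 1/24.433 = 0.04093
[CO3²⁻] = α₂ × DIC = 0.04093 × 2.27 = 0.0929 mmol/kg

[CO3²⁻] = 0.0929 mmol/kg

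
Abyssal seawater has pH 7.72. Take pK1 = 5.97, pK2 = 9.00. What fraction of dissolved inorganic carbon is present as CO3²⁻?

α₂ = 0.0490

α₂ = 1 / (1 + [H⁺]/K2 + [H⁺]²/(K1K2)) = 1 / (1 + 10^+1.28 + 10^-0.47)
   = 1 / (1 + 19.055 + 0.33884) = 1/20.393 = 0.04904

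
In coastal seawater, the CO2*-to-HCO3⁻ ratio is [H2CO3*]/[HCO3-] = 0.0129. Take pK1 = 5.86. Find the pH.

pH = 7.75

From K1 = [H⁺][HCO3-]/[H2CO3*]:  pH = pK1 − log₁₀([H2CO3*]/[HCO3-])
log₁₀(0.0129) = -1.889
pH = 5.86 − (-1.889) = 7.75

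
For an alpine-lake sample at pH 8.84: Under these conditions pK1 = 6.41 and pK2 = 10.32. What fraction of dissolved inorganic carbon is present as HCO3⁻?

α₁ = 1 / (1 + [H⁺]/K1 + K2/[H⁺]) = 1 / (1 + 10^-2.43 + 10^-1.48)
   = 1 / (1 + 0.0037154 + 0.033113) = 1/1.0368 = 0.9645

α₁ = 0.964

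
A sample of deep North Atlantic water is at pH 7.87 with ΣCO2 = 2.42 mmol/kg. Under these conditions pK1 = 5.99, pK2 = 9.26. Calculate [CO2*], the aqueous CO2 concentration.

[CO2*] = 0.0303 mmol/kg

α₀ = 1 / (1 + K1/[H⁺] + K1K2/[H⁺]²) = 1 / (1 + 10^+1.88 + 10^+0.49)
   = 1 / (1 + 75.858 + 3.0903) = 1/79.948 = 0.01251
[CO2*] = α₀ × DIC = 0.01251 × 2.42 = 0.0303 mmol/kg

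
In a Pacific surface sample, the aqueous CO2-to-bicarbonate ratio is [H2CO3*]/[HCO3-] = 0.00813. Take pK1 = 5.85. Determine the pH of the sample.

pH = 7.94

From K1 = [H⁺][HCO3-]/[H2CO3*]:  pH = pK1 − log₁₀([H2CO3*]/[HCO3-])
log₁₀(0.00813) = -2.090
pH = 5.85 − (-2.090) = 7.94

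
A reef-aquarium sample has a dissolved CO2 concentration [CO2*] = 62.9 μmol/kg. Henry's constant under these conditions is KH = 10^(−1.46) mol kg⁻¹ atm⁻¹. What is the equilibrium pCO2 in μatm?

pCO2 = 1810 μatm

KH = 10^(−1.46) = 3.467×10^-2 mol kg⁻¹ atm⁻¹
pCO2 = [CO2*]/KH = 62.9×10^-6 / 3.467×10^-2 = 1.81×10^-3 atm = 1810 μatm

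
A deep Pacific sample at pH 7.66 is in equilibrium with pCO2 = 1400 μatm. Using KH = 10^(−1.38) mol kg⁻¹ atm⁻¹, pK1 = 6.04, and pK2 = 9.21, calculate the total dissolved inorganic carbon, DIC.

[CO2*] = KH · pCO2 = 10^(−1.38) × 1400×10^-6 = 5.836×10^-5 mol/kg
α₀ = 1/(1 + K1/[H⁺] + K1K2/[H⁺]²) = 1/(1 + 10^+1.62 + 10^+0.07) = 0.02280
DIC = [CO2*]/α₀ = 5.836×10^-5 / 0.02280 = 2.56 mmol/kg

DIC = 2.56 mmol/kg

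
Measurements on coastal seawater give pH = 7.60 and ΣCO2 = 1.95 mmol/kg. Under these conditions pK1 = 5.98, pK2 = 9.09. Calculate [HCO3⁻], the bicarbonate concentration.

[HCO3⁻] = 1.85 mmol/kg

α₁ = 1 / (1 + [H⁺]/K1 + K2/[H⁺]) = 1 / (1 + 10^-1.62 + 10^-1.49)
   = 1 / (1 + 0.023988 + 0.032359) = 1/1.0563 = 0.9467
[HCO3⁻] = α₁ × DIC = 0.9467 × 1.95 = 1.85 mmol/kg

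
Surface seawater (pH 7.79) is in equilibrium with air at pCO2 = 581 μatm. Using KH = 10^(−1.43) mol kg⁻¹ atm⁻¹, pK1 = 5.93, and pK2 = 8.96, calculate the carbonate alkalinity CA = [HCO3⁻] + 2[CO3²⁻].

[CO2*] = KH · pCO2 = 10^(−1.43) × 581×10^-6 = 2.159×10^-5 mol/kg
α₀ = 1/(1 + K1/[H⁺] + K1K2/[H⁺]²) = 1/(1 + 10^+1.86 + 10^+0.69) = 0.01276
DIC = [CO2*]/α₀ = 2.159×10^-5 / 0.01276 = 1.691 mmol/kg
CA = (α₁ + 2α₂)·DIC = (0.9247 + 2×0.06252) × 1.691 = 1.78 mmol/kg

CA = 1.78 mmol/kg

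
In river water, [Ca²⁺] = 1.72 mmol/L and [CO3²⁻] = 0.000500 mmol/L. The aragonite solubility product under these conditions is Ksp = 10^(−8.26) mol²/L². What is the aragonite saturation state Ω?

Ω = 0.156

Ksp = 10^(−8.26) = 5.495×10^-9
Ω = [Ca²⁺][CO3²⁻]/Ksp = (1.72×10^-3)(0.000500×10^-3) / 5.495×10^-9 = 0.156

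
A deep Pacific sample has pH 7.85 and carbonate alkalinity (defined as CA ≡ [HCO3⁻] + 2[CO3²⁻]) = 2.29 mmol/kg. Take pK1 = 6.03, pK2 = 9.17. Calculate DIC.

DIC = 2.22 mmol/kg

CA = [HCO3⁻] + 2[CO3²⁻] = (α₁ + 2α₂)·DIC
At pH 7.85: [H⁺]/K1 = 10^-1.82 = 0.015136, K2/[H⁺] = 10^-1.32 = 0.047863
α₁ = 1/(1 + 0.015136 + 0.047863) = 1/1.0630 = 0.9407; α₂ = α₁·K2/[H⁺] = 0.04503
α₁ + 2α₂ = 1.0308
DIC = CA / (α₁ + 2α₂) = 2.29 / 1.0308 = 2.22 mmol/kg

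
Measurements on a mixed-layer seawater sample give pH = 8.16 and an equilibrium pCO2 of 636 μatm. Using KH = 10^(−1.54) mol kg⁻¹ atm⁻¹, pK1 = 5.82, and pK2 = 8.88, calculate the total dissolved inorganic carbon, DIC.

[CO2*] = KH · pCO2 = 10^(−1.54) × 636×10^-6 = 1.834×10^-5 mol/kg
α₀ = 1/(1 + K1/[H⁺] + K1K2/[H⁺]²) = 1/(1 + 10^+2.34 + 10^+1.62) = 0.003825
DIC = [CO2*]/α₀ = 1.834×10^-5 / 0.003825 = 4.80 mmol/kg

DIC = 4.80 mmol/kg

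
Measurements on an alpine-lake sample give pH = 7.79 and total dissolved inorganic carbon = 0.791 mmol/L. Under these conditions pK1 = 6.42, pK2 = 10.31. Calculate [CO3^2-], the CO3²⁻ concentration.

[CO3²⁻] = 2.28 μmol/L

α₂ = 1 / (1 + [H⁺]/K2 + [H⁺]²/(K1K2)) = 1 / (1 + 10^+2.52 + 10^+1.15)
   = 1 / (1 + 331.13 + 14.125) = 1/346.26 = 0.002888
[CO3²⁻] = α₂ × DIC = 0.002888 × 0.791 = 0.00228 mmol/L = 2.28 μmol/L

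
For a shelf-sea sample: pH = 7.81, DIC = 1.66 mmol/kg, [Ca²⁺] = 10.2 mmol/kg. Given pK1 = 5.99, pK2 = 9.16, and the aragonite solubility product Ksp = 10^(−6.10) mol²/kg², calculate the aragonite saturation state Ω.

Ω = 0.898

α₂ = 1 / (1 + [H⁺]/K2 + [H⁺]²/(K1K2)) = 1 / (1 + 10^+1.35 + 10^-0.47)
   = 1 / (1 + 22.387 + 0.33884) = 1/23.726 = 0.04215
[CO3²⁻] = α₂ × DIC = 0.04215 × 1.66 = 0.06997 mmol/kg
Ksp = 10^(−6.10) = 7.943×10^-7
Ω = [Ca²⁺][CO3²⁻]/Ksp = (10.2×10^-3)(6.997×10^-5) / 7.943×10^-7 = 0.898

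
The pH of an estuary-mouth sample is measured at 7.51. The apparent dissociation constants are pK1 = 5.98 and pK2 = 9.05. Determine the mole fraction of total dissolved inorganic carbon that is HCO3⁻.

α₁ = 0.945

α₁ = 1 / (1 + [H⁺]/K1 + K2/[H⁺]) = 1 / (1 + 10^-1.53 + 10^-1.54)
   = 1 / (1 + 0.029512 + 0.028840) = 1/1.0584 = 0.9449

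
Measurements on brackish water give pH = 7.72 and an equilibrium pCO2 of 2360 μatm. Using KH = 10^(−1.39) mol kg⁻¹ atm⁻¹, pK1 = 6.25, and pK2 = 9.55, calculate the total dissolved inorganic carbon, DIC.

[CO2*] = KH · pCO2 = 10^(−1.39) × 2360×10^-6 = 9.614×10^-5 mol/kg
α₀ = 1/(1 + K1/[H⁺] + K1K2/[H⁺]²) = 1/(1 + 10^+1.47 + 10^-0.36) = 0.03231
DIC = [CO2*]/α₀ = 9.614×10^-5 / 0.03231 = 2.98 mmol/kg

DIC = 2.98 mmol/kg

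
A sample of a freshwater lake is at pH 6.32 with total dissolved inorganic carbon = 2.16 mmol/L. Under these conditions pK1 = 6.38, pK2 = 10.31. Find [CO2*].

α₀ = 1 / (1 + K1/[H⁺] + K1K2/[H⁺]²) = 1 / (1 + 10^-0.06 + 10^-4.05)
   = 1 / (1 + 0.87096 + 8.9125×10^-5) = 1/1.8711 = 0.5345
[CO2*] = α₀ × DIC = 0.5345 × 2.16 = 1.15 mmol/L

[CO2*] = 1.15 mmol/L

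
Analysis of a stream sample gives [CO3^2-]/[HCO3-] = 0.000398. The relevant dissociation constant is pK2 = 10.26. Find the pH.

pH = 6.86

From K2 = [H⁺][CO3^2-]/[HCO3-]:  pH = pK2 + log₁₀([CO3^2-]/[HCO3-])
log₁₀(0.000398) = -3.400
pH = 10.26 + (-3.400) = 6.86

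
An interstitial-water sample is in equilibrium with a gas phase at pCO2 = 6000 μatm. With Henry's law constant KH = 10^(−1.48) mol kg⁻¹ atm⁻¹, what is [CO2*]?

KH = 10^(−1.48) = 3.311×10^-2 mol kg⁻¹ atm⁻¹
[CO2*] = KH · pCO2 = 3.311×10^-2 × 6000×10^-6 atm = 1.99×10^-4 mol/kg

[CO2*] = 199 μmol/kg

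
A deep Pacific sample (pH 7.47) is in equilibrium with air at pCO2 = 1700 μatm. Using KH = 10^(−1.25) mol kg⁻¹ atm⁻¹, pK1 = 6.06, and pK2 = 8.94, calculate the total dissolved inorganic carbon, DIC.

[CO2*] = KH · pCO2 = 10^(−1.25) × 1700×10^-6 = 9.560×10^-5 mol/kg
α₀ = 1/(1 + K1/[H⁺] + K1K2/[H⁺]²) = 1/(1 + 10^+1.41 + 10^-0.06) = 0.03626
DIC = [CO2*]/α₀ = 9.560×10^-5 / 0.03626 = 2.64 mmol/kg

DIC = 2.64 mmol/kg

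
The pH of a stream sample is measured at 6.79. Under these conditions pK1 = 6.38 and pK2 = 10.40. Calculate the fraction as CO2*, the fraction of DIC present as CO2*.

α₀ = 1 / (1 + K1/[H⁺] + K1K2/[H⁺]²) = 1 / (1 + 10^+0.41 + 10^-3.20)
   = 1 / (1 + 2.5704 + 0.00063096) = 1/3.5710 = 0.2800

α₀ = 0.280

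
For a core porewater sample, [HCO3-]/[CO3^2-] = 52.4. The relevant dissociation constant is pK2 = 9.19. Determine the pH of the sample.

From K2 = [H⁺][CO3^2-]/[HCO3-]:  pH = pK2 − log₁₀([HCO3-]/[CO3^2-])
log₁₀(52.4) = +1.719
pH = 9.19 − (+1.719) = 7.47

pH = 7.47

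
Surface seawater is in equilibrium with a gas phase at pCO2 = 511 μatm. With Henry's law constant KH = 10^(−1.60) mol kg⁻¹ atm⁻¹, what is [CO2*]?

KH = 10^(−1.60) = 2.512×10^-2 mol kg⁻¹ atm⁻¹
[CO2*] = KH · pCO2 = 2.512×10^-2 × 511×10^-6 atm = 1.28×10^-5 mol/kg

[CO2*] = 12.8 μmol/kg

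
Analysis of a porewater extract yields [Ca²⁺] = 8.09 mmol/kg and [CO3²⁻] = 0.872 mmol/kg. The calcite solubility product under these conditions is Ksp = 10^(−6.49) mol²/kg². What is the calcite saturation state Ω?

Ω = 21.8

Ksp = 10^(−6.49) = 3.236×10^-7
Ω = [Ca²⁺][CO3²⁻]/Ksp = (8.09×10^-3)(0.872×10^-3) / 3.236×10^-7 = 21.8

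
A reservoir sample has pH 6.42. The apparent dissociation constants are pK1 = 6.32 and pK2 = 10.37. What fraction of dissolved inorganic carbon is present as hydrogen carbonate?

α₁ = 0.557

α₁ = 1 / (1 + [H⁺]/K1 + K2/[H⁺]) = 1 / (1 + 10^-0.10 + 10^-3.95)
   = 1 / (1 + 0.79433 + 0.00011220) = 1/1.7944 = 0.5573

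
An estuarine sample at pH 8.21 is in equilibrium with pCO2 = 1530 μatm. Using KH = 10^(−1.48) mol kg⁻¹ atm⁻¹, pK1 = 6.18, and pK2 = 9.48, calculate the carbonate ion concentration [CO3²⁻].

[CO2*] = KH · pCO2 = 10^(−1.48) × 1530×10^-6 = 5.066×10^-5 mol/kg
α₀ = 1/(1 + K1/[H⁺] + K1K2/[H⁺]²) = 1/(1 + 10^+2.03 + 10^+0.76) = 0.008779
DIC = [CO2*]/α₀ = 5.066×10^-5 / 0.008779 = 5.771 mmol/kg
[CO3²⁻] = α₂·DIC; α₂ = 0.05052, so [CO3²⁻] = 0.05052 × 5.771 = 0.292 mmol/kg

[CO3²⁻] = 0.292 mmol/kg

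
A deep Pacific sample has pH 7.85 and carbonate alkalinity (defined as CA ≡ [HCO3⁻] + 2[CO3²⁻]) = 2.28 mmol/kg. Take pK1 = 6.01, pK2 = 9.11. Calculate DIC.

DIC = 2.20 mmol/kg

CA = [HCO3⁻] + 2[CO3²⁻] = (α₁ + 2α₂)·DIC
At pH 7.85: [H⁺]/K1 = 10^-1.84 = 0.014454, K2/[H⁺] = 10^-1.26 = 0.054954
α₁ = 1/(1 + 0.014454 + 0.054954) = 1/1.0694 = 0.9351; α₂ = α₁·K2/[H⁺] = 0.05139
α₁ + 2α₂ = 1.0379
DIC = CA / (α₁ + 2α₂) = 2.28 / 1.0379 = 2.20 mmol/kg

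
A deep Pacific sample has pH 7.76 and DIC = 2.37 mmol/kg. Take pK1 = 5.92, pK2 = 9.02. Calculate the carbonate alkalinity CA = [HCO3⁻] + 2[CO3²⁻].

CA = [HCO3⁻] + 2[CO3²⁻] = (α₁ + 2α₂)·DIC
At pH 7.76: [H⁺]/K1 = 10^-1.84 = 0.014454, K2/[H⁺] = 10^-1.26 = 0.054954
α₁ = 1/(1 + 0.014454 + 0.054954) = 1/1.0694 = 0.9351; α₂ = α₁·K2/[H⁺] = 0.05139
α₁ + 2α₂ = 1.0379
CA = 1.0379 × 2.37 = 2.46 mmol/kg

CA = 2.46 mmol/kg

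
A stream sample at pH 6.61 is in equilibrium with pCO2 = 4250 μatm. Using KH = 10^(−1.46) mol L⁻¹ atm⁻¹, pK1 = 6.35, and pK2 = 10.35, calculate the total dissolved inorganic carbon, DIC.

[CO2*] = KH · pCO2 = 10^(−1.46) × 4250×10^-6 = 1.474×10^-4 mol/L
α₀ = 1/(1 + K1/[H⁺] + K1K2/[H⁺]²) = 1/(1 + 10^+0.26 + 10^-3.48) = 0.3546
DIC = [CO2*]/α₀ = 1.474×10^-4 / 0.3546 = 0.416 mmol/L

DIC = 0.416 mmol/L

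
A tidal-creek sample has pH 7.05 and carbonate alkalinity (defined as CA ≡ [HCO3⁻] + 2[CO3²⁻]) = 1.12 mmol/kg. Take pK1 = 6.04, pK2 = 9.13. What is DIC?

DIC = 1.22 mmol/kg

CA = [HCO3⁻] + 2[CO3²⁻] = (α₁ + 2α₂)·DIC
At pH 7.05: [H⁺]/K1 = 10^-1.01 = 0.097724, K2/[H⁺] = 10^-2.08 = 0.0083176
α₁ = 1/(1 + 0.097724 + 0.0083176) = 1/1.1060 = 0.9041; α₂ = α₁·K2/[H⁺] = 0.007520
α₁ + 2α₂ = 0.9192
DIC = CA / (α₁ + 2α₂) = 1.12 / 0.9192 = 1.22 mmol/kg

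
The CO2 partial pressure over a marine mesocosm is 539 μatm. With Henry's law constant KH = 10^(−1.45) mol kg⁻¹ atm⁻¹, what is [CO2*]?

KH = 10^(−1.45) = 3.548×10^-2 mol kg⁻¹ atm⁻¹
[CO2*] = KH · pCO2 = 3.548×10^-2 × 539×10^-6 atm = 1.91×10^-5 mol/kg

[CO2*] = 19.1 μmol/kg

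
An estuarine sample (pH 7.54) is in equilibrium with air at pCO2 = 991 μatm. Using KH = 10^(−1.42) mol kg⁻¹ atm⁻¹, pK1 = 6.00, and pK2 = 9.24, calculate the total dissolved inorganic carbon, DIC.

DIC = 1.37 mmol/kg

[CO2*] = KH · pCO2 = 10^(−1.42) × 991×10^-6 = 3.768×10^-5 mol/kg
α₀ = 1/(1 + K1/[H⁺] + K1K2/[H⁺]²) = 1/(1 + 10^+1.54 + 10^-0.16) = 0.02750
DIC = [CO2*]/α₀ = 3.768×10^-5 / 0.02750 = 1.37 mmol/kg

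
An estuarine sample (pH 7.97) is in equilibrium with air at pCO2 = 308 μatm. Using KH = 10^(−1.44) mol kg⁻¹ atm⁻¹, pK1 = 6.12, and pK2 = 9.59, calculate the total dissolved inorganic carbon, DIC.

DIC = 0.822 mmol/kg

[CO2*] = KH · pCO2 = 10^(−1.44) × 308×10^-6 = 1.118×10^-5 mol/kg
α₀ = 1/(1 + K1/[H⁺] + K1K2/[H⁺]²) = 1/(1 + 10^+1.85 + 10^+0.23) = 0.01361
DIC = [CO2*]/α₀ = 1.118×10^-5 / 0.01361 = 0.822 mmol/kg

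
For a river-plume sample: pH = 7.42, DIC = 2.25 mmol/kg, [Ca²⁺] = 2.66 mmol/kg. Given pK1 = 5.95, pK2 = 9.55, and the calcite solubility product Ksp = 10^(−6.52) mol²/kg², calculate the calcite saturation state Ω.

α₂ = 1 / (1 + [H⁺]/K2 + [H⁺]²/(K1K2)) = 1 / (1 + 10^+2.13 + 10^+0.66)
   = 1 / (1 + 134.90 + 4.5709) = 1/140.47 = 0.007119
[CO3²⁻] = α₂ × DIC = 0.007119 × 2.25 = 0.01602 mmol/kg = 16.02 μmol/kg
Ksp = 10^(−6.52) = 3.020×10^-7
Ω = [Ca²⁺][CO3²⁻]/Ksp = (2.66×10^-3)(1.602×10^-5) / 3.020×10^-7 = 0.141

Ω = 0.141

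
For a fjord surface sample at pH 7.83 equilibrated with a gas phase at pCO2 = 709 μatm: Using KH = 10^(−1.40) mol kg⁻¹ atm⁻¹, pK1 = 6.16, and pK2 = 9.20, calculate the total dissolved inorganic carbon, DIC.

DIC = 1.40 mmol/kg

[CO2*] = KH · pCO2 = 10^(−1.40) × 709×10^-6 = 2.823×10^-5 mol/kg
α₀ = 1/(1 + K1/[H⁺] + K1K2/[H⁺]²) = 1/(1 + 10^+1.67 + 10^+0.30) = 0.02009
DIC = [CO2*]/α₀ = 2.823×10^-5 / 0.02009 = 1.40 mmol/kg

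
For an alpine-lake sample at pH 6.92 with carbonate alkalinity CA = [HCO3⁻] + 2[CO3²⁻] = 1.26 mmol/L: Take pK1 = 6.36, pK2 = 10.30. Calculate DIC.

DIC = 1.61 mmol/L

CA = [HCO3⁻] + 2[CO3²⁻] = (α₁ + 2α₂)·DIC
At pH 6.92: [H⁺]/K1 = 10^-0.56 = 0.27542, K2/[H⁺] = 10^-3.38 = 0.00041687
α₁ = 1/(1 + 0.27542 + 0.00041687) = 1/1.2758 = 0.7838; α₂ = α₁·K2/[H⁺] = 0.0003267
α₁ + 2α₂ = 0.7845
DIC = CA / (α₁ + 2α₂) = 1.26 / 0.7845 = 1.61 mmol/L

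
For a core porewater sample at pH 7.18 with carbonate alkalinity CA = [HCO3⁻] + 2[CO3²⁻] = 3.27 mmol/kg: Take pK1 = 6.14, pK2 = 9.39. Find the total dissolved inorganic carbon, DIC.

CA = [HCO3⁻] + 2[CO3²⁻] = (α₁ + 2α₂)·DIC
At pH 7.18: [H⁺]/K1 = 10^-1.04 = 0.091201, K2/[H⁺] = 10^-2.21 = 0.0061660
α₁ = 1/(1 + 0.091201 + 0.0061660) = 1/1.0974 = 0.9113; α₂ = α₁·K2/[H⁺] = 0.005619
α₁ + 2α₂ = 0.9225
DIC = CA / (α₁ + 2α₂) = 3.27 / 0.9225 = 3.54 mmol/kg

DIC = 3.54 mmol/kg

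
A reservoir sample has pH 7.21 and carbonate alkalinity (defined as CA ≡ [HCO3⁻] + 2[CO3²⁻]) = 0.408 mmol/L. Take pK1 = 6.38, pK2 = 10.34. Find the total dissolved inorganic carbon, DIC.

DIC = 0.468 mmol/L

CA = [HCO3⁻] + 2[CO3²⁻] = (α₁ + 2α₂)·DIC
At pH 7.21: [H⁺]/K1 = 10^-0.83 = 0.14791, K2/[H⁺] = 10^-3.13 = 0.00074131
α₁ = 1/(1 + 0.14791 + 0.00074131) = 1/1.1487 = 0.8706; α₂ = α₁·K2/[H⁺] = 0.0006454
α₁ + 2α₂ = 0.8719
DIC = CA / (α₁ + 2α₂) = 0.408 / 0.8719 = 0.468 mmol/L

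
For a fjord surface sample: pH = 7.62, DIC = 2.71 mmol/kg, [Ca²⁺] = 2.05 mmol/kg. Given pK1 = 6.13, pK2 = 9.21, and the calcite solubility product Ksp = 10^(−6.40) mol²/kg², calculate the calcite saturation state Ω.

Ω = 0.339

α₂ = 1 / (1 + [H⁺]/K2 + [H⁺]²/(K1K2)) = 1 / (1 + 10^+1.59 + 10^+0.10)
   = 1 / (1 + 38.905 + 1.2589) = 1/41.163 = 0.02429
[CO3²⁻] = α₂ × DIC = 0.02429 × 2.71 = 0.06584 mmol/kg
Ksp = 10^(−6.40) = 3.981×10^-7
Ω = [Ca²⁺][CO3²⁻]/Ksp = (2.05×10^-3)(6.584×10^-5) / 3.981×10^-7 = 0.339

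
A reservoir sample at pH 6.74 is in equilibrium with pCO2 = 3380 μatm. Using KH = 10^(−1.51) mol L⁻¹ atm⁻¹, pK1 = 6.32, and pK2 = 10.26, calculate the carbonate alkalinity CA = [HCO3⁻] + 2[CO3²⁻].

[CO2*] = KH · pCO2 = 10^(−1.51) × 3380×10^-6 = 1.045×10^-4 mol/L
α₀ = 1/(1 + K1/[H⁺] + K1K2/[H⁺]²) = 1/(1 + 10^+0.42 + 10^-3.10) = 0.2754
DIC = [CO2*]/α₀ = 1.045×10^-4 / 0.2754 = 0.3793 mmol/L
CA = (α₁ + 2α₂)·DIC = (0.7244 + 2×0.0002188) × 0.3793 = 0.275 mmol/L

CA = 0.275 mmol/L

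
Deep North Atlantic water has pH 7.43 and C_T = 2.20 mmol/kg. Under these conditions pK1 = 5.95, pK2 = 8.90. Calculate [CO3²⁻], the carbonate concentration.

α₂ = 1 / (1 + [H⁺]/K2 + [H⁺]²/(K1K2)) = 1 / (1 + 10^+1.47 + 10^-0.01)
   = 1 / (1 + 29.512 + 0.97724) = 1/31.489 = 0.03176
[CO3²⁻] = α₂ × DIC = 0.03176 × 2.20 = 0.0699 mmol/kg

[CO3²⁻] = 0.0699 mmol/kg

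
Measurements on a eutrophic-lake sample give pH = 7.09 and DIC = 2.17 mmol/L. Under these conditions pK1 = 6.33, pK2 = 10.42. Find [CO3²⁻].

α₂ = 1 / (1 + [H⁺]/K2 + [H⁺]²/(K1K2)) = 1 / (1 + 10^+3.33 + 10^+2.57)
   = 1 / (1 + 2138.0 + 371.54) = 1/2510.5 = 0.0003983
[CO3²⁻] = α₂ × DIC = 0.0003983 × 2.17 = 0.000864 mmol/L = 0.864 μmol/L

[CO3²⁻] = 0.864 μmol/L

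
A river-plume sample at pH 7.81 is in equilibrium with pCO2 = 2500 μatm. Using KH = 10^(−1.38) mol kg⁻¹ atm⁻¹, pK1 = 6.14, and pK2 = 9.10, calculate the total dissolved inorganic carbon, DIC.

DIC = 5.23 mmol/kg

[CO2*] = KH · pCO2 = 10^(−1.38) × 2500×10^-6 = 1.042×10^-4 mol/kg
α₀ = 1/(1 + K1/[H⁺] + K1K2/[H⁺]²) = 1/(1 + 10^+1.67 + 10^+0.38) = 0.01993
DIC = [CO2*]/α₀ = 1.042×10^-4 / 0.01993 = 5.23 mmol/kg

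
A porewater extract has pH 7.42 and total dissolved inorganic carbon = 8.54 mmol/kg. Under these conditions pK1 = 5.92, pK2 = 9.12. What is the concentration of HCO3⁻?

α₁ = 1 / (1 + [H⁺]/K1 + K2/[H⁺]) = 1 / (1 + 10^-1.50 + 10^-1.70)
   = 1 / (1 + 0.031623 + 0.019953) = 1/1.0516 = 0.9510
[HCO3⁻] = α₁ × DIC = 0.9510 × 8.54 = 8.12 mmol/kg

[HCO3⁻] = 8.12 mmol/kg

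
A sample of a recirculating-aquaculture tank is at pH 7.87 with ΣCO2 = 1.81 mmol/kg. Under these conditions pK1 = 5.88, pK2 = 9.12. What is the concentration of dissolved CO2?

α₀ = 1 / (1 + K1/[H⁺] + K1K2/[H⁺]²) = 1 / (1 + 10^+1.99 + 10^+0.74)
   = 1 / (1 + 97.724 + 5.4954) = 1/104.22 = 0.009595
[CO2*] = α₀ × DIC = 0.009595 × 1.81 = 0.0174 mmol/kg = 17.4 μmol/kg

[CO2*] = 17.4 μmol/kg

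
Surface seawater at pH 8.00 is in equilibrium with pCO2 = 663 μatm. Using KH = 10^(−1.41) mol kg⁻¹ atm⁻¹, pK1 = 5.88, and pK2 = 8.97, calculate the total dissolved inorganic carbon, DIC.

[CO2*] = KH · pCO2 = 10^(−1.41) × 663×10^-6 = 2.579×10^-5 mol/kg
α₀ = 1/(1 + K1/[H⁺] + K1K2/[H⁺]²) = 1/(1 + 10^+2.12 + 10^+1.15) = 0.006805
DIC = [CO2*]/α₀ = 2.579×10^-5 / 0.006805 = 3.79 mmol/kg

DIC = 3.79 mmol/kg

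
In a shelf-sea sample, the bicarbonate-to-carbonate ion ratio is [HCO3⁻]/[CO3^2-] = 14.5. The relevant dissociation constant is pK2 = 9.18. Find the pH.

From K2 = [H⁺][CO3^2-]/[HCO3⁻]:  pH = pK2 − log₁₀([HCO3⁻]/[CO3^2-])
log₁₀(14.5) = +1.161
pH = 9.18 − (+1.161) = 8.02

pH = 8.02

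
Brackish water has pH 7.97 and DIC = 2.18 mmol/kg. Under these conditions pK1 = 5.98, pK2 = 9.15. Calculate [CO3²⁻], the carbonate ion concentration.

α₂ = 1 / (1 + [H⁺]/K2 + [H⁺]²/(K1K2)) = 1 / (1 + 10^+1.18 + 10^-0.81)
   = 1 / (1 + 15.136 + 0.15488) = 1/16.290 = 0.06139
[CO3²⁻] = α₂ × DIC = 0.06139 × 2.18 = 0.134 mmol/kg

[CO3²⁻] = 0.134 mmol/kg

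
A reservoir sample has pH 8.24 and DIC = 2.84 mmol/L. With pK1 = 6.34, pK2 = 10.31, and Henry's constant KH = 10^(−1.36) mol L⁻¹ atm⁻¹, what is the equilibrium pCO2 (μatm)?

pCO2 = 802 μatm

α₀ = 1 / (1 + K1/[H⁺] + K1K2/[H⁺]²) = 1 / (1 + 10^+1.90 + 10^-0.17)
   = 1 / (1 + 79.433 + 0.67608) = 1/81.109 = 0.01233
[CO2*] = α₀ × DIC = 0.01233 × 2.84 = 0.03501 mmol/L
pCO2 = [CO2*]/KH = 3.501×10^-5 / 4.365×10^-2 = 802 μatm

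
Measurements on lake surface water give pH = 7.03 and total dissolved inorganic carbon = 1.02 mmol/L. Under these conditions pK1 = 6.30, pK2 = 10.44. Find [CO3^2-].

[CO3²⁻] = 0.334 μmol/L

α₂ = 1 / (1 + [H⁺]/K2 + [H⁺]²/(K1K2)) = 1 / (1 + 10^+3.41 + 10^+2.68)
   = 1 / (1 + 2570.4 + 478.63) = 1/3050.0 = 0.0003279
[CO3²⁻] = α₂ × DIC = 0.0003279 × 1.02 = 0.000334 mmol/L = 0.334 μmol/L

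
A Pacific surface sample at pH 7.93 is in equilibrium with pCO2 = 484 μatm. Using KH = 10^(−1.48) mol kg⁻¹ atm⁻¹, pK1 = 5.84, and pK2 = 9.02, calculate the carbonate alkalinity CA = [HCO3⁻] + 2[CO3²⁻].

CA = 2.29 mmol/kg

[CO2*] = KH · pCO2 = 10^(−1.48) × 484×10^-6 = 1.603×10^-5 mol/kg
α₀ = 1/(1 + K1/[H⁺] + K1K2/[H⁺]²) = 1/(1 + 10^+2.09 + 10^+1.00) = 0.007461
DIC = [CO2*]/α₀ = 1.603×10^-5 / 0.007461 = 2.148 mmol/kg
CA = (α₁ + 2α₂)·DIC = (0.9179 + 2×0.07461) × 2.148 = 2.29 mmol/kg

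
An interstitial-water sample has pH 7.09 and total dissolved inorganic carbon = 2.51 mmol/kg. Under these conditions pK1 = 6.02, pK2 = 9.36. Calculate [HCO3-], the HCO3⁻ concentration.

α₁ = 1 / (1 + [H⁺]/K1 + K2/[H⁺]) = 1 / (1 + 10^-1.07 + 10^-2.27)
   = 1 / (1 + 0.085114 + 0.0053703) = 1/1.0905 = 0.9170
[HCO3⁻] = α₁ × DIC = 0.9170 × 2.51 = 2.30 mmol/kg

[HCO3⁻] = 2.30 mmol/kg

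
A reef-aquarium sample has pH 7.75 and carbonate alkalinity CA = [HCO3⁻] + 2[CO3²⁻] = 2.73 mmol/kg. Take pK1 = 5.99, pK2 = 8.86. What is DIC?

CA = [HCO3⁻] + 2[CO3²⁻] = (α₁ + 2α₂)·DIC
At pH 7.75: [H⁺]/K1 = 10^-1.76 = 0.017378, K2/[H⁺] = 10^-1.11 = 0.077625
α₁ = 1/(1 + 0.017378 + 0.077625) = 1/1.0950 = 0.9132; α₂ = α₁·K2/[H⁺] = 0.07089
α₁ + 2α₂ = 1.0550
DIC = CA / (α₁ + 2α₂) = 2.73 / 1.0550 = 2.59 mmol/kg

DIC = 2.59 mmol/kg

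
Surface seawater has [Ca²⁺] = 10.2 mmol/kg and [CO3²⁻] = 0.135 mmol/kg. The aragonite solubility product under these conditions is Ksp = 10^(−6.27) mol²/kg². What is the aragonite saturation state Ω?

Ω = 2.56

Ksp = 10^(−6.27) = 5.370×10^-7
Ω = [Ca²⁺][CO3²⁻]/Ksp = (10.2×10^-3)(0.135×10^-3) / 5.370×10^-7 = 2.56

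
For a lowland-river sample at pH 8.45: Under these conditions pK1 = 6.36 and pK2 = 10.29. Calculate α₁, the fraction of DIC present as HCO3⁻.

α₁ = 1 / (1 + [H⁺]/K1 + K2/[H⁺]) = 1 / (1 + 10^-2.09 + 10^-1.84)
   = 1 / (1 + 0.0081283 + 0.014454) = 1/1.0226 = 0.9779

α₁ = 0.978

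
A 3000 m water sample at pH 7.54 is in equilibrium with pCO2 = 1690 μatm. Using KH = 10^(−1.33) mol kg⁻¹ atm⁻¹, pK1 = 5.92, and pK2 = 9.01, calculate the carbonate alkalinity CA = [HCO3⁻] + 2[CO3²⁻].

[CO2*] = KH · pCO2 = 10^(−1.33) × 1690×10^-6 = 7.905×10^-5 mol/kg
α₀ = 1/(1 + K1/[H⁺] + K1K2/[H⁺]²) = 1/(1 + 10^+1.62 + 10^+0.15) = 0.02268
DIC = [CO2*]/α₀ = 7.905×10^-5 / 0.02268 = 3.486 mmol/kg
CA = (α₁ + 2α₂)·DIC = (0.9453 + 2×0.03203) × 3.486 = 3.52 mmol/kg

CA = 3.52 mmol/kg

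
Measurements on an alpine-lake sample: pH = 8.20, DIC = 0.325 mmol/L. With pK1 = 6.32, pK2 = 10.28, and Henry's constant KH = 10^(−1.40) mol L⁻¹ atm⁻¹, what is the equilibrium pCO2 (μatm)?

pCO2 = 105 μatm

α₀ = 1 / (1 + K1/[H⁺] + K1K2/[H⁺]²) = 1 / (1 + 10^+1.88 + 10^-0.20)
   = 1 / (1 + 75.858 + 0.63096) = 1/77.489 = 0.01291
[CO2*] = α₀ × DIC = 0.01291 × 0.325 = 0.004194 mmol/L = 4.194 μmol/L
pCO2 = [CO2*]/KH = 4.194×10^-6 / 3.981×10^-2 = 105 μatm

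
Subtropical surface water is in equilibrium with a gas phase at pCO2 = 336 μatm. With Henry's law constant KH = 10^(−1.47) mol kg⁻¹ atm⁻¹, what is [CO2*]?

[CO2*] = 11.4 μmol/kg

KH = 10^(−1.47) = 3.388×10^-2 mol kg⁻¹ atm⁻¹
[CO2*] = KH · pCO2 = 3.388×10^-2 × 336×10^-6 atm = 1.14×10^-5 mol/kg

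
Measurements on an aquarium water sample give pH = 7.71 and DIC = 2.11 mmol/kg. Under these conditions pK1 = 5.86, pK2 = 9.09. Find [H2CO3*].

[CO2*] = 0.0282 mmol/kg

α₀ = 1 / (1 + K1/[H⁺] + K1K2/[H⁺]²) = 1 / (1 + 10^+1.85 + 10^+0.47)
   = 1 / (1 + 70.795 + 2.9512) = 1/74.746 = 0.01338
[CO2*] = α₀ × DIC = 0.01338 × 2.11 = 0.0282 mmol/kg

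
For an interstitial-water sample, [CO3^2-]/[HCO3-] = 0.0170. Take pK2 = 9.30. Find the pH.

pH = 7.53

From K2 = [H⁺][CO3^2-]/[HCO3-]:  pH = pK2 + log₁₀([CO3^2-]/[HCO3-])
log₁₀(0.0170) = -1.770
pH = 9.30 + (-1.770) = 7.53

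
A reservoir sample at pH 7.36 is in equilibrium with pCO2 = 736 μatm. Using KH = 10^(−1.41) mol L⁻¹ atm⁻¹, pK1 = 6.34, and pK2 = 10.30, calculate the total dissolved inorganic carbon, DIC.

DIC = 0.329 mmol/L

[CO2*] = KH · pCO2 = 10^(−1.41) × 736×10^-6 = 2.863×10^-5 mol/L
α₀ = 1/(1 + K1/[H⁺] + K1K2/[H⁺]²) = 1/(1 + 10^+1.02 + 10^-1.92) = 0.08708
DIC = [CO2*]/α₀ = 2.863×10^-5 / 0.08708 = 0.329 mmol/L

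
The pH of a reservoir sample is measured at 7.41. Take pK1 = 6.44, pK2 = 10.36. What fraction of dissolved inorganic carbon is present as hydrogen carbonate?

α₁ = 0.902

α₁ = 1 / (1 + [H⁺]/K1 + K2/[H⁺]) = 1 / (1 + 10^-0.97 + 10^-2.95)
   = 1 / (1 + 0.10715 + 0.0011220) = 1/1.1083 = 0.9023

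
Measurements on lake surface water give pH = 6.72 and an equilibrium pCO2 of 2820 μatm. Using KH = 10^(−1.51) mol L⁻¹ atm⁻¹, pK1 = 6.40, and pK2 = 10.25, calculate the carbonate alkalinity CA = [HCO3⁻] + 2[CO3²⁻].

[CO2*] = KH · pCO2 = 10^(−1.51) × 2820×10^-6 = 8.715×10^-5 mol/L
α₀ = 1/(1 + K1/[H⁺] + K1K2/[H⁺]²) = 1/(1 + 10^+0.32 + 10^-3.21) = 0.3236
DIC = [CO2*]/α₀ = 8.715×10^-5 / 0.3236 = 0.2693 mmol/L
CA = (α₁ + 2α₂)·DIC = (0.6762 + 2×0.0001996) × 0.2693 = 0.182 mmol/L

CA = 0.182 mmol/L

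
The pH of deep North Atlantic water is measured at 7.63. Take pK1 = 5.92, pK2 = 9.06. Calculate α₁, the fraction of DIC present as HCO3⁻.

α₁ = 0.946

α₁ = 1 / (1 + [H⁺]/K1 + K2/[H⁺]) = 1 / (1 + 10^-1.71 + 10^-1.43)
   = 1 / (1 + 0.019498 + 0.037154) = 1/1.0567 = 0.9464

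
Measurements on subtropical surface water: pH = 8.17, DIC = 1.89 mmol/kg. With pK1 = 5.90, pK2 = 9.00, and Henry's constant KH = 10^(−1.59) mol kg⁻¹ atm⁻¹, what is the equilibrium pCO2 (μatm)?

α₀ = 1 / (1 + K1/[H⁺] + K1K2/[H⁺]²) = 1 / (1 + 10^+2.27 + 10^+1.44)
   = 1 / (1 + 186.21 + 27.542) = 1/214.75 = 0.004657
[CO2*] = α₀ × DIC = 0.004657 × 1.89 = 0.008801 mmol/kg = 8.801 μmol/kg
pCO2 = [CO2*]/KH = 8.801×10^-6 / 2.570×10^-2 = 342 μatm

pCO2 = 342 μatm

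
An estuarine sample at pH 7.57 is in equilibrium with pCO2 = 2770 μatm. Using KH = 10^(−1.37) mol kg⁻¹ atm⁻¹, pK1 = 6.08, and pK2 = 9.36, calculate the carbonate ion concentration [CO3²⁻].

[CO2*] = KH · pCO2 = 10^(−1.37) × 2770×10^-6 = 1.182×10^-4 mol/kg
α₀ = 1/(1 + K1/[H⁺] + K1K2/[H⁺]²) = 1/(1 + 10^+1.49 + 10^-0.30) = 0.03086
DIC = [CO2*]/α₀ = 1.182×10^-4 / 0.03086 = 3.829 mmol/kg
[CO3²⁻] = α₂·DIC; α₂ = 0.01547, so [CO3²⁻] = 0.01547 × 3.829 = 0.0592 mmol/kg

[CO3²⁻] = 0.0592 mmol/kg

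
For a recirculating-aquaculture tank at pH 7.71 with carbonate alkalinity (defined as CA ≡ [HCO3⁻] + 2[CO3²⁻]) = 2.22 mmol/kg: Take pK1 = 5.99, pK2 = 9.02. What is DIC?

CA = [HCO3⁻] + 2[CO3²⁻] = (α₁ + 2α₂)·DIC
At pH 7.71: [H⁺]/K1 = 10^-1.72 = 0.019055, K2/[H⁺] = 10^-1.31 = 0.048978
α₁ = 1/(1 + 0.019055 + 0.048978) = 1/1.0680 = 0.9363; α₂ = α₁·K2/[H⁺] = 0.04586
α₁ + 2α₂ = 1.0280
DIC = CA / (α₁ + 2α₂) = 2.22 / 1.0280 = 2.16 mmol/kg

DIC = 2.16 mmol/kg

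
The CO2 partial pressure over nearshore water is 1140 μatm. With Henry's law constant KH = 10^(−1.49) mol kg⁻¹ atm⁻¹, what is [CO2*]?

KH = 10^(−1.49) = 3.236×10^-2 mol kg⁻¹ atm⁻¹
[CO2*] = KH · pCO2 = 3.236×10^-2 × 1140×10^-6 atm = 3.69×10^-5 mol/kg

[CO2*] = 36.9 μmol/kg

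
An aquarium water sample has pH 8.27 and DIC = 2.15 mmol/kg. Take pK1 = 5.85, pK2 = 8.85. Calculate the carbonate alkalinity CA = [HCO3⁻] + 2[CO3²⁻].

CA = [HCO3⁻] + 2[CO3²⁻] = (α₁ + 2α₂)·DIC
At pH 8.27: [H⁺]/K1 = 10^-2.42 = 0.0038019, K2/[H⁺] = 10^-0.58 = 0.26303
α₁ = 1/(1 + 0.0038019 + 0.26303) = 1/1.2668 = 0.7894; α₂ = α₁·K2/[H⁺] = 0.2076
α₁ + 2α₂ = 1.2046
CA = 1.2046 × 2.15 = 2.59 mmol/kg

CA = 2.59 mmol/kg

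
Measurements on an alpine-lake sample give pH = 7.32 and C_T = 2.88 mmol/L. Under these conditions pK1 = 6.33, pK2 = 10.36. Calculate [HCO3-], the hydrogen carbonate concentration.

α₁ = 1 / (1 + [H⁺]/K1 + K2/[H⁺]) = 1 / (1 + 10^-0.99 + 10^-3.04)
   = 1 / (1 + 0.10233 + 0.00091201) = 1/1.1032 = 0.9064
[HCO3⁻] = α₁ × DIC = 0.9064 × 2.88 = 2.61 mmol/L

[HCO3⁻] = 2.61 mmol/L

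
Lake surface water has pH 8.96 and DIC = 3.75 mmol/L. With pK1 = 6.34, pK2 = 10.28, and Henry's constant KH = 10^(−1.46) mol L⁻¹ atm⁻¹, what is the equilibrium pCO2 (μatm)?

pCO2 = 247 μatm

α₀ = 1 / (1 + K1/[H⁺] + K1K2/[H⁺]²) = 1 / (1 + 10^+2.62 + 10^+1.30)
   = 1 / (1 + 416.87 + 19.953) = 1/437.82 = 0.002284
[CO2*] = α₀ × DIC = 0.002284 × 3.75 = 0.008565 mmol/L = 8.565 μmol/L
pCO2 = [CO2*]/KH = 8.565×10^-6 / 3.467×10^-2 = 247 μatm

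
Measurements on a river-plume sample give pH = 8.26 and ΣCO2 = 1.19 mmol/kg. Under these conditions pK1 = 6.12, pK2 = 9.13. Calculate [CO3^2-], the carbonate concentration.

[CO3²⁻] = 0.141 mmol/kg

α₂ = 1 / (1 + [H⁺]/K2 + [H⁺]²/(K1K2)) = 1 / (1 + 10^+0.87 + 10^-1.27)
   = 1 / (1 + 7.4131 + 0.053703) = 1/8.4668 = 0.1181
[CO3²⁻] = α₂ × DIC = 0.1181 × 1.19 = 0.141 mmol/kg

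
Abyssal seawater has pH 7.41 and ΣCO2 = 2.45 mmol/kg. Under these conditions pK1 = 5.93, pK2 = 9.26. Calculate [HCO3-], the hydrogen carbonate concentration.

[HCO3⁻] = 2.34 mmol/kg

α₁ = 1 / (1 + [H⁺]/K1 + K2/[H⁺]) = 1 / (1 + 10^-1.48 + 10^-1.85)
   = 1 / (1 + 0.033113 + 0.014125) = 1/1.0472 = 0.9549
[HCO3⁻] = α₁ × DIC = 0.9549 × 2.45 = 2.34 mmol/kg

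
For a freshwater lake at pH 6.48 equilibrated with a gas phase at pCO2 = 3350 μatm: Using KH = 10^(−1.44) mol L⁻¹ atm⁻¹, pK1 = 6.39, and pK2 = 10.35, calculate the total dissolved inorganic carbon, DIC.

DIC = 0.271 mmol/L

[CO2*] = KH · pCO2 = 10^(−1.44) × 3350×10^-6 = 1.216×10^-4 mol/L
α₀ = 1/(1 + K1/[H⁺] + K1K2/[H⁺]²) = 1/(1 + 10^+0.09 + 10^-3.78) = 0.4483
DIC = [CO2*]/α₀ = 1.216×10^-4 / 0.4483 = 0.271 mmol/L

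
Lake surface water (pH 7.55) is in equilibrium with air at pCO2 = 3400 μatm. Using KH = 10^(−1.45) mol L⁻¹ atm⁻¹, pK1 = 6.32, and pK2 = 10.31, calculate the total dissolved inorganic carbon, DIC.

[CO2*] = KH · pCO2 = 10^(−1.45) × 3400×10^-6 = 1.206×10^-4 mol/L
α₀ = 1/(1 + K1/[H⁺] + K1K2/[H⁺]²) = 1/(1 + 10^+1.23 + 10^-1.53) = 0.05552
DIC = [CO2*]/α₀ = 1.206×10^-4 / 0.05552 = 2.17 mmol/L

DIC = 2.17 mmol/L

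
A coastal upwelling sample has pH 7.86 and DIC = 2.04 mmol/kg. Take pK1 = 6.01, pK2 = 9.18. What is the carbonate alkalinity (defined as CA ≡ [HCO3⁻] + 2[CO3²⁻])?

CA = [HCO3⁻] + 2[CO3²⁻] = (α₁ + 2α₂)·DIC
At pH 7.86: [H⁺]/K1 = 10^-1.85 = 0.014125, K2/[H⁺] = 10^-1.32 = 0.047863
α₁ = 1/(1 + 0.014125 + 0.047863) = 1/1.0620 = 0.9416; α₂ = α₁·K2/[H⁺] = 0.04507
α₁ + 2α₂ = 1.0318
CA = 1.0318 × 2.04 = 2.10 mmol/kg

CA = 2.10 mmol/kg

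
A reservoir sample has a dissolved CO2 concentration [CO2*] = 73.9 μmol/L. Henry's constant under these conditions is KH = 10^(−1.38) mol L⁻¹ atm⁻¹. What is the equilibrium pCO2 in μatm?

pCO2 = 1770 μatm

KH = 10^(−1.38) = 4.169×10^-2 mol L⁻¹ atm⁻¹
pCO2 = [CO2*]/KH = 73.9×10^-6 / 4.169×10^-2 = 1.77×10^-3 atm = 1770 μatm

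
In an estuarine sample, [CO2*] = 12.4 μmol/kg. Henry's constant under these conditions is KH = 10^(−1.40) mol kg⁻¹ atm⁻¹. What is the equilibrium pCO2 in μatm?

pCO2 = 311 μatm

KH = 10^(−1.40) = 3.981×10^-2 mol kg⁻¹ atm⁻¹
pCO2 = [CO2*]/KH = 12.4×10^-6 / 3.981×10^-2 = 3.11×10^-4 atm = 311 μatm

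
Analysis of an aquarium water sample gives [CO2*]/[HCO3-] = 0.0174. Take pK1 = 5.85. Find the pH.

From K1 = [H⁺][HCO3-]/[CO2*]:  pH = pK1 − log₁₀([CO2*]/[HCO3-])
log₁₀(0.0174) = -1.759
pH = 5.85 − (-1.759) = 7.61

pH = 7.61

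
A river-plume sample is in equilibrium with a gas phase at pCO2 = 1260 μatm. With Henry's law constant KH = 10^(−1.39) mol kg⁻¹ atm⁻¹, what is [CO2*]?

[CO2*] = 51.3 μmol/kg

KH = 10^(−1.39) = 4.074×10^-2 mol kg⁻¹ atm⁻¹
[CO2*] = KH · pCO2 = 4.074×10^-2 × 1260×10^-6 atm = 5.13×10^-5 mol/kg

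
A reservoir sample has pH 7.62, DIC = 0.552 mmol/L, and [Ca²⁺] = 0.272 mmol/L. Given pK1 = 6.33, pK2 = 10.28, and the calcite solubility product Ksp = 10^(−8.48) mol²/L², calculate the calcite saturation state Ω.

Ω = 0.0942

α₂ = 1 / (1 + [H⁺]/K2 + [H⁺]²/(K1K2)) = 1 / (1 + 10^+2.66 + 10^+1.37)
   = 1 / (1 + 457.09 + 23.442) = 1/481.53 = 0.002077
[CO3²⁻] = α₂ × DIC = 0.002077 × 0.552 = 0.001146 mmol/L = 1.146 μmol/L
Ksp = 10^(−8.48) = 3.311×10^-9
Ω = [Ca²⁺][CO3²⁻]/Ksp = (0.272×10^-3)(1.146×10^-6) / 3.311×10^-9 = 0.0942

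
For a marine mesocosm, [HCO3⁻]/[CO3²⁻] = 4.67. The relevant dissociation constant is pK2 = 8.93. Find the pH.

pH = 8.26

From K2 = [H⁺][CO3²⁻]/[HCO3⁻]:  pH = pK2 − log₁₀([HCO3⁻]/[CO3²⁻])
log₁₀(4.67) = +0.669
pH = 8.93 − (+0.669) = 8.26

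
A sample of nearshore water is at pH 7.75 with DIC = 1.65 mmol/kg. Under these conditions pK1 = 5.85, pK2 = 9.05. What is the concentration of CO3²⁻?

[CO3²⁻] = 0.0778 mmol/kg

α₂ = 1 / (1 + [H⁺]/K2 + [H⁺]²/(K1K2)) = 1 / (1 + 10^+1.30 + 10^-0.60)
   = 1 / (1 + 19.953 + 0.25119) = 1/21.204 = 0.04716
[CO3²⁻] = α₂ × DIC = 0.04716 × 1.65 = 0.0778 mmol/kg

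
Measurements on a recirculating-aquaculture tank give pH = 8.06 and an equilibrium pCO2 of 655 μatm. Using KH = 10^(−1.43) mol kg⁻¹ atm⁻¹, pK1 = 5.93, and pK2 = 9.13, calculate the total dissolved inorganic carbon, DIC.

DIC = 3.59 mmol/kg

[CO2*] = KH · pCO2 = 10^(−1.43) × 655×10^-6 = 2.434×10^-5 mol/kg
α₀ = 1/(1 + K1/[H⁺] + K1K2/[H⁺]²) = 1/(1 + 10^+2.13 + 10^+1.06) = 0.006785
DIC = [CO2*]/α₀ = 2.434×10^-5 / 0.006785 = 3.59 mmol/kg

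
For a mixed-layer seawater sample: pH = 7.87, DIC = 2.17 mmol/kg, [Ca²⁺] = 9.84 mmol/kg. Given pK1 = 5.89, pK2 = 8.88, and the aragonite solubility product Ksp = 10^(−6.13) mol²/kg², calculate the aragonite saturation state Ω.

α₂ = 1 / (1 + [H⁺]/K2 + [H⁺]²/(K1K2)) = 1 / (1 + 10^+1.01 + 10^-0.97)
   = 1 / (1 + 10.233 + 0.10715) = 1/11.340 = 0.08818
[CO3²⁻] = α₂ × DIC = 0.08818 × 2.17 = 0.1914 mmol/kg
Ksp = 10^(−6.13) = 7.413×10^-7
Ω = [Ca²⁺][CO3²⁻]/Ksp = (9.84×10^-3)(1.914×10^-4) / 7.413×10^-7 = 2.54

Ω = 2.54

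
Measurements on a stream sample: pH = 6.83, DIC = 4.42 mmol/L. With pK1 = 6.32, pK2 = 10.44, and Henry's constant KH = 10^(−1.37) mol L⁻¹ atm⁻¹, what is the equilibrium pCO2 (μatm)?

α₀ = 1 / (1 + K1/[H⁺] + K1K2/[H⁺]²) = 1 / (1 + 10^+0.51 + 10^-3.10)
   = 1 / (1 + 3.2359 + 0.00079433) = 1/4.2367 = 0.2360
[CO2*] = α₀ × DIC = 0.2360 × 4.42 = 1.043 mmol/L
pCO2 = [CO2*]/KH = 1.043×10^-3 / 4.266×10^-2 = 2.45×10^4 μatm

pCO2 = 2.45×10^4 μatm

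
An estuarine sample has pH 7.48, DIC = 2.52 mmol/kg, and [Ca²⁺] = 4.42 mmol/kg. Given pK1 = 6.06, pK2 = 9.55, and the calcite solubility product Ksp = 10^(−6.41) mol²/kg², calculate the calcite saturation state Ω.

α₂ = 1 / (1 + [H⁺]/K2 + [H⁺]²/(K1K2)) = 1 / (1 + 10^+2.07 + 10^+0.65)
   = 1 / (1 + 117.49 + 4.4668) = 1/122.96 = 0.008133
[CO3²⁻] = α₂ × DIC = 0.008133 × 2.52 = 0.02050 mmol/kg
Ksp = 10^(−6.41) = 3.890×10^-7
Ω = [Ca²⁺][CO3²⁻]/Ksp = (4.42×10^-3)(2.050×10^-5) / 3.890×10^-7 = 0.233

Ω = 0.233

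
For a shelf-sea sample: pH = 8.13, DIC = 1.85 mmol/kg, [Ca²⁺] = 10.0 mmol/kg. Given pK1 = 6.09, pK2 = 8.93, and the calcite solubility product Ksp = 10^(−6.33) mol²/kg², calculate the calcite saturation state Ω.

α₂ = 1 / (1 + [H⁺]/K2 + [H⁺]²/(K1K2)) = 1 / (1 + 10^+0.80 + 10^-1.24)
   = 1 / (1 + 6.3096 + 0.057544) = 1/7.3671 = 0.1357
[CO3²⁻] = α₂ × DIC = 0.1357 × 1.85 = 0.2511 mmol/kg
Ksp = 10^(−6.33) = 4.677×10^-7
Ω = [Ca²⁺][CO3²⁻]/Ksp = (10.0×10^-3)(2.511×10^-4) / 4.677×10^-7 = 5.37

Ω = 5.37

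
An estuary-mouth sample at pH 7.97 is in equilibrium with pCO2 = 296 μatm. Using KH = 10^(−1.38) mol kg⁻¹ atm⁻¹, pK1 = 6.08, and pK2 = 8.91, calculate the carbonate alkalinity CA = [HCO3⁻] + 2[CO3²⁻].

CA = 1.18 mmol/kg

[CO2*] = KH · pCO2 = 10^(−1.38) × 296×10^-6 = 1.234×10^-5 mol/kg
α₀ = 1/(1 + K1/[H⁺] + K1K2/[H⁺]²) = 1/(1 + 10^+1.89 + 10^+0.95) = 0.01142
DIC = [CO2*]/α₀ = 1.234×10^-5 / 0.01142 = 1.080 mmol/kg
CA = (α₁ + 2α₂)·DIC = (0.8868 + 2×0.1018) × 1.080 = 1.18 mmol/kg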